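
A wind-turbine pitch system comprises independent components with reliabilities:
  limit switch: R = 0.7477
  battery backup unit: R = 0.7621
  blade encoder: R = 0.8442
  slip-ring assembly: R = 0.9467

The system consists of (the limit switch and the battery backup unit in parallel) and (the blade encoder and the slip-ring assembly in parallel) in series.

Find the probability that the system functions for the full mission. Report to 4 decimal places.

0.9322

Parallel (limit switch and battery backup unit): 1 − (1 − 0.747700)(1 − 0.762100) = 0.939978
Parallel (blade encoder and slip-ring assembly): 1 − (1 − 0.844200)(1 − 0.946700) = 0.991696
Series ([0.939978] and [0.991696]): 0.939978 × 0.991696 = 0.9322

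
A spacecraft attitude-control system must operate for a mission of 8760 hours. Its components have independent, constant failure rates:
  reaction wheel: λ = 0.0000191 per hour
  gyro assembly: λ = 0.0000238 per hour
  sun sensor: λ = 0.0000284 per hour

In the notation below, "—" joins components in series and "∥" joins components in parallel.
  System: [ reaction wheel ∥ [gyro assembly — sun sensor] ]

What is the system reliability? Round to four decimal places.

R(reaction wheel) = exp(−0.0000191 × 8760) = 0.845932
R(gyro assembly) = exp(−0.0000238 × 8760) = 0.811811
R(sun sensor) = exp(−0.0000284 × 8760) = 0.779748
Series (gyro assembly and sun sensor): 0.811811 × 0.779748 = 0.633008
Parallel (reaction wheel and [0.633008]): 1 − (1 − 0.845932)(1 − 0.633008) = 0.9435

0.9435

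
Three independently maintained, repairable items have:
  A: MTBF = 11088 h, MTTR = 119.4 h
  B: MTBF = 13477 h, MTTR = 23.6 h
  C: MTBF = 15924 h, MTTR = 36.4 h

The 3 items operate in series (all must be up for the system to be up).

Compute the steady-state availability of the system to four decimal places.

A(A) = MTBF/(MTBF+MTTR) = 11088/(11088+119.4) = 0.989346
A(B) = MTBF/(MTBF+MTTR) = 13477/(13477+23.6) = 0.998252
A(C) = MTBF/(MTBF+MTTR) = 15924/(15924+36.4) = 0.997719
Series availability: 0.989346 × 0.998252 × 0.997719 = 0.9854

0.9854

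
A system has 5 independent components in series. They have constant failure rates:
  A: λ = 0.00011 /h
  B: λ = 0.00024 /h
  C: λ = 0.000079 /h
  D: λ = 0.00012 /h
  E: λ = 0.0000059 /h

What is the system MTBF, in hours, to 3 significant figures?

1800

Series of exponential components: λ_sys = Σ λ_i
λ_sys = 0.00011 + 0.00024 + 0.000079 + 0.00012 + 0.0000059 = 5.5490e-04 /h
MTBF = 1 / λ_sys = 1800 h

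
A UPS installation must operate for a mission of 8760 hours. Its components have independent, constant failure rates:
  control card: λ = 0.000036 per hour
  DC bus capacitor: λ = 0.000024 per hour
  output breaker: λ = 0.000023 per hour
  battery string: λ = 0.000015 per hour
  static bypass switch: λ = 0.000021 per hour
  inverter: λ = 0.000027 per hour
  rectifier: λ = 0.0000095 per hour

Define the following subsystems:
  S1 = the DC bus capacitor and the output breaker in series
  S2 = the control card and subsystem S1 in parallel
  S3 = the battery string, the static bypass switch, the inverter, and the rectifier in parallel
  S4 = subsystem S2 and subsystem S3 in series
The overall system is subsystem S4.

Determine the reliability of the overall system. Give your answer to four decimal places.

0.9084

R(control card) = exp(−0.000036 × 8760) = 0.729526
R(DC bus capacitor) = exp(−0.000024 × 8760) = 0.810390
R(output breaker) = exp(−0.000023 × 8760) = 0.817520
R(battery string) = exp(−0.000015 × 8760) = 0.876867
R(static bypass switch) = exp(−0.000021 × 8760) = 0.831969
R(inverter) = exp(−0.000027 × 8760) = 0.789370
R(rectifier) = exp(−0.0000095 × 8760) = 0.920149
Series (DC bus capacitor and output breaker): 0.810390 × 0.817520 = 0.662510
Parallel (control card and [0.662510]): 1 − (1 − 0.729526)(1 − 0.662510) = 0.908718
Parallel (battery string, static bypass switch, inverter, and rectifier): 1 − (1 − 0.876867)(1 − 0.831969)(1 − 0.789370)(1 − 0.920149) = 0.999652
Series ([0.908718] and [0.999652]): 0.908718 × 0.999652 = 0.9084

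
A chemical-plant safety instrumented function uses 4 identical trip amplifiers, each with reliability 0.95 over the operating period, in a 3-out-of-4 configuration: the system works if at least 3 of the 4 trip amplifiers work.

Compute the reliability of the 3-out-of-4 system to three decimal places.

0.986

R = Σ_{i=3}^{4} C(4,i) p^i (1−p)^{4−i} with p = 0.95
C(4,3)·0.95^3·0.05^1 = 0.17148
C(4,4)·0.95^4·0.05^0 = 0.81451
Sum = 0.986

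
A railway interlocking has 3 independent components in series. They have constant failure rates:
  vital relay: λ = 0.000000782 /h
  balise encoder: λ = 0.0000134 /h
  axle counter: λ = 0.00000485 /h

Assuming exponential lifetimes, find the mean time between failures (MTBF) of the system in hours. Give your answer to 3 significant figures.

Series of exponential components: λ_sys = Σ λ_i
λ_sys = 0.000000782 + 0.0000134 + 0.00000485 = 1.9032e-05 /h
MTBF = 1 / λ_sys = 52500 h

52500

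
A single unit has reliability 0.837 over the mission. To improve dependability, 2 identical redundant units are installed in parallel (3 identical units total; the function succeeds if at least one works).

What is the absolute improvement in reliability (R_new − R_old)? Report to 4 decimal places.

0.1587

R_before = 0.837
R_after = 1 − (1 − 0.837)^3 = 0.9957
ΔR = 0.9957 − 0.837 = 0.1587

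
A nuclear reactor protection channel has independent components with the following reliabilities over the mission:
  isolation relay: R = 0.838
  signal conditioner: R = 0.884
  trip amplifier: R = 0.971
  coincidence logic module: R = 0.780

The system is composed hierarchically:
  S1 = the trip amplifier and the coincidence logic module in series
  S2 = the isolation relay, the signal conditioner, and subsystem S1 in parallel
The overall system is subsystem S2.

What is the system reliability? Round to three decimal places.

Series (trip amplifier and coincidence logic module): 0.97100 × 0.78000 = 0.75738
Parallel (isolation relay, signal conditioner, and [0.75738]): 1 − (1 − 0.83800)(1 − 0.88400)(1 − 0.75738) = 0.995

0.995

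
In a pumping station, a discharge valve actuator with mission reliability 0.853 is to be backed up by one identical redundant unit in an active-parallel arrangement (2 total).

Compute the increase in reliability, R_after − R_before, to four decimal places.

0.1254

R_before = 0.853
R_after = 1 − (1 − 0.853)^2 = 0.9784
ΔR = 0.9784 − 0.853 = 0.1254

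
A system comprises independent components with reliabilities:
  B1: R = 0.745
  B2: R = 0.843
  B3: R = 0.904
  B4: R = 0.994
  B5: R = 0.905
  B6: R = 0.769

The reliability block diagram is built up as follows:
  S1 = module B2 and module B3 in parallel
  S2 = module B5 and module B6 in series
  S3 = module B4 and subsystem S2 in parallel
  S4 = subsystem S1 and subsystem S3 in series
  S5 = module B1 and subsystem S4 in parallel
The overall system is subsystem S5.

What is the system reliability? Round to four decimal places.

Parallel (B2 and B3): 1 − (1 − 0.843000)(1 − 0.904000) = 0.984928
Series (B5 and B6): 0.905000 × 0.769000 = 0.695945
Parallel (B4 and [0.695945]): 1 − (1 − 0.994000)(1 − 0.695945) = 0.998176
Series ([0.984928] and [0.998176]): 0.984928 × 0.998176 = 0.983131
Parallel (B1 and [0.983131]): 1 − (1 − 0.745000)(1 − 0.983131) = 0.9957

0.9957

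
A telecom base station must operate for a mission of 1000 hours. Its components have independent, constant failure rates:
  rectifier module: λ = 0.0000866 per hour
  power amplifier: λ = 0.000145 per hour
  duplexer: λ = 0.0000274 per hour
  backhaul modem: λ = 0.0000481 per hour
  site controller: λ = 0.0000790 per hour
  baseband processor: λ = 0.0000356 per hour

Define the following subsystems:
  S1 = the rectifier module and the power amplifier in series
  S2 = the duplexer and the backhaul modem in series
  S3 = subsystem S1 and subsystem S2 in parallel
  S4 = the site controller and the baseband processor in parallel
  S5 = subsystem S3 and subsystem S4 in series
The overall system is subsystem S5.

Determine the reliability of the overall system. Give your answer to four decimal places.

R(rectifier module) = exp(−0.0000866 × 1000) = 0.917044
R(power amplifier) = exp(−0.000145 × 1000) = 0.865022
R(duplexer) = exp(−0.0000274 × 1000) = 0.972972
R(backhaul modem) = exp(−0.0000481 × 1000) = 0.953038
R(site controller) = exp(−0.0000790 × 1000) = 0.924040
R(baseband processor) = exp(−0.0000356 × 1000) = 0.965026
Series (rectifier module and power amplifier): 0.917044 × 0.865022 = 0.793263
Series (duplexer and backhaul modem): 0.972972 × 0.953038 = 0.927279
Parallel ([0.793263] and [0.927279]): 1 − (1 − 0.793263)(1 − 0.927279) = 0.984966
Parallel (site controller and baseband processor): 1 − (1 − 0.924040)(1 − 0.965026) = 0.997343
Series ([0.984966] and [0.997343]): 0.984966 × 0.997343 = 0.9823

0.9823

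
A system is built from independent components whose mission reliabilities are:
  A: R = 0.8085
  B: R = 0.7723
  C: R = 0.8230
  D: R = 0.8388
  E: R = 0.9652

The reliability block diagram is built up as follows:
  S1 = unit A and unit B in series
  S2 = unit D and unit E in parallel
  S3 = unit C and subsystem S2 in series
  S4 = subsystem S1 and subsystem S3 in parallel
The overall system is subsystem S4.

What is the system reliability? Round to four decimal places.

0.9318

Series (A and B): 0.808500 × 0.772300 = 0.624405
Parallel (D and E): 1 − (1 − 0.838800)(1 − 0.965200) = 0.994390
Series (C and [0.994390]): 0.823000 × 0.994390 = 0.818383
Parallel ([0.624405] and [0.818383]): 1 − (1 − 0.624405)(1 − 0.818383) = 0.9318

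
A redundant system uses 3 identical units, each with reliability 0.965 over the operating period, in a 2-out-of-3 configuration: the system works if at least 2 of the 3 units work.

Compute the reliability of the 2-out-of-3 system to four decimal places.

R = Σ_{i=2}^{3} C(3,i) p^i (1−p)^{3−i} with p = 0.965
C(3,2)·0.965^2·0.035^1 = 0.097779
C(3,3)·0.965^3·0.035^0 = 0.898632
Sum = 0.9964

0.9964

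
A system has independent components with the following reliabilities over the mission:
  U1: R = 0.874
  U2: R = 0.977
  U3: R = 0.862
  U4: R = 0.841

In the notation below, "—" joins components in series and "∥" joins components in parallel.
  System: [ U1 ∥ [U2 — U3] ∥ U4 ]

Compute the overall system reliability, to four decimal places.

0.9968

Series (U2 and U3): 0.977000 × 0.862000 = 0.842174
Parallel (U1, [0.842174], and U4): 1 − (1 − 0.874000)(1 − 0.842174)(1 − 0.841000) = 0.9968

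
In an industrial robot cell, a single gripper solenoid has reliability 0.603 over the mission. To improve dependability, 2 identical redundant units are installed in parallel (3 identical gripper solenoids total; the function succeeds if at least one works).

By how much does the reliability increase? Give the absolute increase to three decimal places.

0.334

R_before = 0.603
R_after = 1 − (1 − 0.603)^3 = 0.937
ΔR = 0.937 − 0.603 = 0.334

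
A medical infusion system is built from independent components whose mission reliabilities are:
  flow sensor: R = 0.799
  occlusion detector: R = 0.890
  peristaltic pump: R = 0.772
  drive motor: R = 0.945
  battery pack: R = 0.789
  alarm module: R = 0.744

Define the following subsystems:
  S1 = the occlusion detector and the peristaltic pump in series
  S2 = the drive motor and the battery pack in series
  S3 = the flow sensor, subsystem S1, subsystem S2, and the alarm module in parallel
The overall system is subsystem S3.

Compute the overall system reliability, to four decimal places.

Series (occlusion detector and peristaltic pump): 0.890000 × 0.772000 = 0.687080
Series (drive motor and battery pack): 0.945000 × 0.789000 = 0.745605
Parallel (flow sensor, [0.687080], [0.745605], and alarm module): 1 − (1 − 0.799000)(1 − 0.687080)(1 − 0.745605)(1 − 0.744000) = 0.9959

0.9959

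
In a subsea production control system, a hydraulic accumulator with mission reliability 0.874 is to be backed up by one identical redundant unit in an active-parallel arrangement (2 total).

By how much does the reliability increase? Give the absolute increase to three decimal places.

R_before = 0.874
R_after = 1 − (1 − 0.874)^2 = 0.984
ΔR = 0.984 − 0.874 = 0.110

0.110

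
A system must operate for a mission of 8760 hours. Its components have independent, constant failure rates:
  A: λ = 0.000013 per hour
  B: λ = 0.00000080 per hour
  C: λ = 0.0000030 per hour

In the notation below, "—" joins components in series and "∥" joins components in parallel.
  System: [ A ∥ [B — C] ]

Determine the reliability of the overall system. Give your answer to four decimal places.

0.9965

R(A) = exp(−0.000013 × 8760) = 0.892365
R(B) = exp(−0.00000080 × 8760) = 0.993016
R(C) = exp(−0.0000030 × 8760) = 0.974062
Series (B and C): 0.993016 × 0.974062 = 0.967259
Parallel (A and [0.967259]): 1 − (1 − 0.892365)(1 − 0.967259) = 0.9965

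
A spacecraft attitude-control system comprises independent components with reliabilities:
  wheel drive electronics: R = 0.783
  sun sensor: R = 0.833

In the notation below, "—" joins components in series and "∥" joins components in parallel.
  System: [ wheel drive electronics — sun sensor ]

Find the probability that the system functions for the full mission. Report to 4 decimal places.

0.6522

Series (wheel drive electronics and sun sensor): 0.783000 × 0.833000 = 0.6522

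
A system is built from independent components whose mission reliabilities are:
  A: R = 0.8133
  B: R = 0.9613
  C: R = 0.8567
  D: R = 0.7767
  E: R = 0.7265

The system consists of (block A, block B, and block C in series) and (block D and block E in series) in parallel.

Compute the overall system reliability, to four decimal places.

0.8561

Series (A, B, and C): 0.813300 × 0.961300 × 0.856700 = 0.669790
Series (D and E): 0.776700 × 0.726500 = 0.564273
Parallel ([0.669790] and [0.564273]): 1 − (1 − 0.669790)(1 − 0.564273) = 0.8561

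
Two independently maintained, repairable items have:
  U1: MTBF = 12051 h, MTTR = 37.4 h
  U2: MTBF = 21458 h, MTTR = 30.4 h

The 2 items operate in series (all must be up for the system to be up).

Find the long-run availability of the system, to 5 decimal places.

0.99550

A(U1) = MTBF/(MTBF+MTTR) = 12051/(12051+37.4) = 0.996906
A(U2) = MTBF/(MTBF+MTTR) = 21458/(21458+30.4) = 0.998585
Series availability: 0.996906 × 0.998585 = 0.99550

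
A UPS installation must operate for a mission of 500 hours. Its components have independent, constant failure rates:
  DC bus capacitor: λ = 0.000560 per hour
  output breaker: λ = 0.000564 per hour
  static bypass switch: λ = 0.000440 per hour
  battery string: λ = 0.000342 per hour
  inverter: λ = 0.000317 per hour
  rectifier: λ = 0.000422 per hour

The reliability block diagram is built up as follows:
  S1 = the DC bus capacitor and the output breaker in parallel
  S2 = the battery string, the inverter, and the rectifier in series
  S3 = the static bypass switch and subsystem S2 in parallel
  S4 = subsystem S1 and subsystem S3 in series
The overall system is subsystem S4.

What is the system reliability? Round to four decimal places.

0.8625

R(DC bus capacitor) = exp(−0.000560 × 500) = 0.755784
R(output breaker) = exp(−0.000564 × 500) = 0.754274
R(static bypass switch) = exp(−0.000440 × 500) = 0.802519
R(battery string) = exp(−0.000342 × 500) = 0.842822
R(inverter) = exp(−0.000317 × 500) = 0.853423
R(rectifier) = exp(−0.000422 × 500) = 0.809774
Parallel (DC bus capacitor and output breaker): 1 − (1 − 0.755784)(1 − 0.754274) = 0.939990
Series (battery string, inverter, and rectifier): 0.842822 × 0.853423 × 0.809774 = 0.582457
Parallel (static bypass switch and [0.582457]): 1 − (1 − 0.802519)(1 − 0.582457) = 0.917543
Series ([0.939990] and [0.917543]): 0.939990 × 0.917543 = 0.8625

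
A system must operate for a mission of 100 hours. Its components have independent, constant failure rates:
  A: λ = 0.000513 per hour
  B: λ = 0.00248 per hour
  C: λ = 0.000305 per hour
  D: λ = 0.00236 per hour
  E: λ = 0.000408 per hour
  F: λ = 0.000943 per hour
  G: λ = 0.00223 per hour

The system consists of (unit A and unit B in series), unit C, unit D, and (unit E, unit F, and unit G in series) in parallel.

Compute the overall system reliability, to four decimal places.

R(A) = exp(−0.000513 × 100) = 0.949994
R(B) = exp(−0.00248 × 100) = 0.780360
R(C) = exp(−0.000305 × 100) = 0.969960
R(D) = exp(−0.00236 × 100) = 0.789781
R(E) = exp(−0.000408 × 100) = 0.960021
R(F) = exp(−0.000943 × 100) = 0.910010
R(G) = exp(−0.00223 × 100) = 0.800115
Series (A and B): 0.949994 × 0.780360 = 0.741337
Series (E, F, and G): 0.960021 × 0.910010 × 0.800115 = 0.699003
Parallel ([0.741337], C, D, and [0.699003]): 1 − (1 − 0.741337)(1 − 0.969960)(1 − 0.789781)(1 − 0.699003) = 0.9995

0.9995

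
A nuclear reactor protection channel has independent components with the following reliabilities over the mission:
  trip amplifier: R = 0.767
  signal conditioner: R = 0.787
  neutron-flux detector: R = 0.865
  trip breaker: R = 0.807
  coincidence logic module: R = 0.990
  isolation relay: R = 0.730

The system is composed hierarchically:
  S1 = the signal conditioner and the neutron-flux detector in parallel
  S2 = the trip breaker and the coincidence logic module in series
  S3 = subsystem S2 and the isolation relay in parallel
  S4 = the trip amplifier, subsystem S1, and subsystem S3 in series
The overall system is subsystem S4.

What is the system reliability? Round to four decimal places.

Parallel (signal conditioner and neutron-flux detector): 1 − (1 − 0.787000)(1 − 0.865000) = 0.971245
Series (trip breaker and coincidence logic module): 0.807000 × 0.990000 = 0.798930
Parallel ([0.798930] and isolation relay): 1 − (1 − 0.798930)(1 − 0.730000) = 0.945711
Series (trip amplifier, [0.971245], and [0.945711]): 0.767000 × 0.971245 × 0.945711 = 0.7045

0.7045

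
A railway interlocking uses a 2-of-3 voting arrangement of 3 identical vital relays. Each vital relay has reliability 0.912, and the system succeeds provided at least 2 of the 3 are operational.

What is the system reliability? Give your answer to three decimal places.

0.978

R = Σ_{i=2}^{3} C(3,i) p^i (1−p)^{3−i} with p = 0.912
C(3,2)·0.912^2·0.088^1 = 0.21958
C(3,3)·0.912^3·0.088^0 = 0.75855
Sum = 0.978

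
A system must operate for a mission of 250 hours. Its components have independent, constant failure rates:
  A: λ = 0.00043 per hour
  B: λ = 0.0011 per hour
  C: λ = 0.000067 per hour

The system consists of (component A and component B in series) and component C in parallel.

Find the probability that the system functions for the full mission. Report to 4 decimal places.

0.9947

R(A) = exp(−0.00043 × 250) = 0.898077
R(B) = exp(−0.0011 × 250) = 0.759572
R(C) = exp(−0.000067 × 250) = 0.983390
Series (A and B): 0.898077 × 0.759572 = 0.682154
Parallel ([0.682154] and C): 1 − (1 − 0.682154)(1 − 0.983390) = 0.9947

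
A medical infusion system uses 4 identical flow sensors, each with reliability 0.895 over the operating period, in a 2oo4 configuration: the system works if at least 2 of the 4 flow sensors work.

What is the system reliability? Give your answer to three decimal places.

0.996

R = Σ_{i=2}^{4} C(4,i) p^i (1−p)^{4−i} with p = 0.895
C(4,2)·0.895^2·0.105^2 = 0.05299
C(4,3)·0.895^3·0.105^1 = 0.30111
C(4,4)·0.895^4·0.105^0 = 0.64164
Sum = 0.996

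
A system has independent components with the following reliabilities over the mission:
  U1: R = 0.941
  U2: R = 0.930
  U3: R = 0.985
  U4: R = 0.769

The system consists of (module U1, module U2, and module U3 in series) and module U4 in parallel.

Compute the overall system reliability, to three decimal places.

Series (U1, U2, and U3): 0.94100 × 0.93000 × 0.98500 = 0.86200
Parallel ([0.86200] and U4): 1 − (1 − 0.86200)(1 − 0.76900) = 0.968

0.968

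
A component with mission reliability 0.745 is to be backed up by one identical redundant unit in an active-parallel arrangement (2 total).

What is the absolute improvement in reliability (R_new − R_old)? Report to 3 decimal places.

0.190

R_before = 0.745
R_after = 1 − (1 − 0.745)^2 = 0.935
ΔR = 0.935 − 0.745 = 0.190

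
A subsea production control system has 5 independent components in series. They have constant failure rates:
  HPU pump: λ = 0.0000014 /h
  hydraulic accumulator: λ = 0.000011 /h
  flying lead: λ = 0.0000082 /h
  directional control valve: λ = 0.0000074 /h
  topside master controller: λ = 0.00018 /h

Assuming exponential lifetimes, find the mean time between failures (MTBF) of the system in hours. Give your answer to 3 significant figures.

Series of exponential components: λ_sys = Σ λ_i
λ_sys = 0.0000014 + 0.000011 + 0.0000082 + 0.0000074 + 0.00018 = 2.0800e-04 /h
MTBF = 1 / λ_sys = 4810 h

4810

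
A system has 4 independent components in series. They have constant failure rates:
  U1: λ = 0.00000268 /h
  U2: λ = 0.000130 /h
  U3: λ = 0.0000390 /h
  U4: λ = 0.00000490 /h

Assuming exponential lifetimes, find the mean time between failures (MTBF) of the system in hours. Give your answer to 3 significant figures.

Series of exponential components: λ_sys = Σ λ_i
λ_sys = 0.00000268 + 0.000130 + 0.0000390 + 0.00000490 = 1.7658e-04 /h
MTBF = 1 / λ_sys = 5660 h

5660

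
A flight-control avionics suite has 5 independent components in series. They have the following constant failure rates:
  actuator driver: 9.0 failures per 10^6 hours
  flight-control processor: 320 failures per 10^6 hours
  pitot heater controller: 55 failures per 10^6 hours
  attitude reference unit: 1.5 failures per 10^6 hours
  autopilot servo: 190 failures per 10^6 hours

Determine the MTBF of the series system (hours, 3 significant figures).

1740

Series of exponential components: λ_sys = Σ λ_i
λ_sys = 0.0000090 + 0.00032 + 0.000055 + 0.0000015 + 0.00019 = 5.7550e-04 /h
MTBF = 1 / λ_sys = 1740 h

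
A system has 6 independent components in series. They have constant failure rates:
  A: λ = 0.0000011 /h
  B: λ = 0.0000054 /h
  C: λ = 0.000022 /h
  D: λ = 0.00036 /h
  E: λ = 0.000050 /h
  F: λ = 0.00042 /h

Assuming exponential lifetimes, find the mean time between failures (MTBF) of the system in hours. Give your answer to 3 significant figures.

Series of exponential components: λ_sys = Σ λ_i
λ_sys = 0.0000011 + 0.0000054 + 0.000022 + 0.00036 + 0.000050 + 0.00042 = 8.5850e-04 /h
MTBF = 1 / λ_sys = 1160 h

1160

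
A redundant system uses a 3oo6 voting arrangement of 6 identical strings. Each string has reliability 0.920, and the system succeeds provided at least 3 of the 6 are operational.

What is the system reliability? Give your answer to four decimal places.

0.9995

R = Σ_{i=3}^{6} C(6,i) p^i (1−p)^{6−i} with p = 0.920
C(6,3)·0.920^3·0.080^3 = 0.007974
C(6,4)·0.920^4·0.080^2 = 0.068774
C(6,5)·0.920^5·0.080^1 = 0.316359
C(6,6)·0.920^6·0.080^0 = 0.606355
Sum = 0.9995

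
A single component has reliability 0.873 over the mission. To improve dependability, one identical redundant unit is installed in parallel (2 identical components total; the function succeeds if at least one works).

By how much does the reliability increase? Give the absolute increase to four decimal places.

R_before = 0.873
R_after = 1 − (1 − 0.873)^2 = 0.9839
ΔR = 0.9839 − 0.873 = 0.1109

0.1109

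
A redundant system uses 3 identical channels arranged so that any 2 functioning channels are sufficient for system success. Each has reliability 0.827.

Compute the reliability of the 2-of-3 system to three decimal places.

R = Σ_{i=2}^{3} C(3,i) p^i (1−p)^{3−i} with p = 0.827
C(3,2)·0.827^2·0.173^1 = 0.35496
C(3,3)·0.827^3·0.173^0 = 0.56561
Sum = 0.921

0.921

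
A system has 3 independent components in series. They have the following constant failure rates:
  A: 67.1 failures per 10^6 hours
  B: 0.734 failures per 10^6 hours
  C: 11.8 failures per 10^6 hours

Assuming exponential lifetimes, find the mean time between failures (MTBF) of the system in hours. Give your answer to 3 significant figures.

Series of exponential components: λ_sys = Σ λ_i
λ_sys = 0.0000671 + 0.000000734 + 0.0000118 = 7.9634e-05 /h
MTBF = 1 / λ_sys = 12600 h

12600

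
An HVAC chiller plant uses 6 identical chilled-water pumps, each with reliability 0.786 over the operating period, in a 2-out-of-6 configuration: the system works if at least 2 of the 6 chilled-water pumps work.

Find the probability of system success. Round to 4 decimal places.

R = Σ_{i=2}^{6} C(6,i) p^i (1−p)^{6−i} with p = 0.786
C(6,2)·0.786^2·0.214^4 = 0.019435
C(6,3)·0.786^3·0.214^3 = 0.095179
C(6,4)·0.786^4·0.214^2 = 0.262186
C(6,5)·0.786^5·0.214^1 = 0.385192
C(6,6)·0.786^6·0.214^0 = 0.235795
Sum = 0.9978

0.9978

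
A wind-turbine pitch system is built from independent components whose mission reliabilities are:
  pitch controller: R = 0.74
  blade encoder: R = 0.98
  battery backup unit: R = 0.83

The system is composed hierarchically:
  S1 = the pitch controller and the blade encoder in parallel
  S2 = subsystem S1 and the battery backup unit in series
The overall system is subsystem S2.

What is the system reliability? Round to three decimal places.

0.826

Parallel (pitch controller and blade encoder): 1 − (1 − 0.74000)(1 − 0.98000) = 0.99480
Series ([0.99480] and battery backup unit): 0.99480 × 0.83000 = 0.826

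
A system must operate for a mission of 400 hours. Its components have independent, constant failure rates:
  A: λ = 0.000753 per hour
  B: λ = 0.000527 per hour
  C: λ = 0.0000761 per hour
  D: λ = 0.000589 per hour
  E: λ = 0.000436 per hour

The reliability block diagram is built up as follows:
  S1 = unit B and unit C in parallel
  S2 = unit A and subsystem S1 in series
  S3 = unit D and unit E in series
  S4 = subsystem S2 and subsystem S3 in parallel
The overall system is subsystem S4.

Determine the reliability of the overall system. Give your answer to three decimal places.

R(A) = exp(−0.000753 × 400) = 0.73993
R(B) = exp(−0.000527 × 400) = 0.80994
R(C) = exp(−0.0000761 × 400) = 0.97002
R(D) = exp(−0.000589 × 400) = 0.79010
R(E) = exp(−0.000436 × 400) = 0.83996
Parallel (B and C): 1 − (1 − 0.80994)(1 − 0.97002) = 0.99430
Series (A and [0.99430]): 0.73993 × 0.99430 = 0.73571
Series (D and E): 0.79010 × 0.83996 = 0.66365
Parallel ([0.73571] and [0.66365]): 1 − (1 − 0.73571)(1 − 0.66365) = 0.911

0.911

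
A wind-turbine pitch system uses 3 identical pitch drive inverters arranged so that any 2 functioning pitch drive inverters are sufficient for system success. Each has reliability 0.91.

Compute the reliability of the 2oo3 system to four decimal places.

R = Σ_{i=2}^{3} C(3,i) p^i (1−p)^{3−i} with p = 0.91
C(3,2)·0.91^2·0.09^1 = 0.223587
C(3,3)·0.91^3·0.09^0 = 0.753571
Sum = 0.9772

0.9772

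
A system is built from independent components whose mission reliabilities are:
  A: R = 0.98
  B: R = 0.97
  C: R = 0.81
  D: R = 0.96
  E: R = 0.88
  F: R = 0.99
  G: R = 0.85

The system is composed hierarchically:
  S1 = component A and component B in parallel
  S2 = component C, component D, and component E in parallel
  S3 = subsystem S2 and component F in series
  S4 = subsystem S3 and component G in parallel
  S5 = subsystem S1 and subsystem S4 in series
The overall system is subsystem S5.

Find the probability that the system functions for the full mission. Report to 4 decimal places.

Parallel (A and B): 1 − (1 − 0.980000)(1 − 0.970000) = 0.999400
Parallel (C, D, and E): 1 − (1 − 0.810000)(1 − 0.960000)(1 − 0.880000) = 0.999088
Series ([0.999088] and F): 0.999088 × 0.990000 = 0.989097
Parallel ([0.989097] and G): 1 − (1 − 0.989097)(1 − 0.850000) = 0.998365
Series ([0.999400] and [0.998365]): 0.999400 × 0.998365 = 0.9978

0.9978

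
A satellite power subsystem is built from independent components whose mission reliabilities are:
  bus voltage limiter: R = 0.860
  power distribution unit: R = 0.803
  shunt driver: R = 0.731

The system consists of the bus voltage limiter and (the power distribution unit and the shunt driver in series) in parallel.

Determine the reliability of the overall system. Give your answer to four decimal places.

Series (power distribution unit and shunt driver): 0.803000 × 0.731000 = 0.586993
Parallel (bus voltage limiter and [0.586993]): 1 − (1 − 0.860000)(1 − 0.586993) = 0.9422

0.9422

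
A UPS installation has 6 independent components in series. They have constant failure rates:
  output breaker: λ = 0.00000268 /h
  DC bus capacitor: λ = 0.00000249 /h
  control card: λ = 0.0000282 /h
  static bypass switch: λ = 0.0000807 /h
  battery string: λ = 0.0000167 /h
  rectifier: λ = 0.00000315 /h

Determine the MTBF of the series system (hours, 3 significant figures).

7470

Series of exponential components: λ_sys = Σ λ_i
λ_sys = 0.00000268 + 0.00000249 + 0.0000282 + 0.0000807 + 0.0000167 + 0.00000315 = 1.3392e-04 /h
MTBF = 1 / λ_sys = 7470 h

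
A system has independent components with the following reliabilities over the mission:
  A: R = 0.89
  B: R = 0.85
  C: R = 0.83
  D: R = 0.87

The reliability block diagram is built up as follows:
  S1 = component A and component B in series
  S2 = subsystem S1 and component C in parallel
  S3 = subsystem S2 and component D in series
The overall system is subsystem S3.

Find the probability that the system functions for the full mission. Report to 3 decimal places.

Series (A and B): 0.89000 × 0.85000 = 0.75650
Parallel ([0.75650] and C): 1 − (1 − 0.75650)(1 − 0.83000) = 0.95861
Series ([0.95861] and D): 0.95861 × 0.87000 = 0.834

0.834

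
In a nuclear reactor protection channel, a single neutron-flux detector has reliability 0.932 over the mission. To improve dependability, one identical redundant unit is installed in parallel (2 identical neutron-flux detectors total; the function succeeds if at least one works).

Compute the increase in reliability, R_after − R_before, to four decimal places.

0.0634

R_before = 0.932
R_after = 1 − (1 − 0.932)^2 = 0.9954
ΔR = 0.9954 − 0.932 = 0.0634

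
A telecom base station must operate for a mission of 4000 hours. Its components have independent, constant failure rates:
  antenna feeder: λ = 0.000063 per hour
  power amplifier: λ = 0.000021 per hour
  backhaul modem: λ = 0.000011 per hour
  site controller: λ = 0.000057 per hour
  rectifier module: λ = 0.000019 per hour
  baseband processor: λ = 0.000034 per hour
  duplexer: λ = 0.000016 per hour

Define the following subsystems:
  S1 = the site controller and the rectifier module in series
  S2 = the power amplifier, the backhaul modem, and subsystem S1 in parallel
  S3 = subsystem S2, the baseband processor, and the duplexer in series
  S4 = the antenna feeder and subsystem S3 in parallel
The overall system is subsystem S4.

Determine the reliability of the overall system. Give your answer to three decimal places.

0.959

R(antenna feeder) = exp(−0.000063 × 4000) = 0.77724
R(power amplifier) = exp(−0.000021 × 4000) = 0.91943
R(backhaul modem) = exp(−0.000011 × 4000) = 0.95695
R(site controller) = exp(−0.000057 × 4000) = 0.79612
R(rectifier module) = exp(−0.000019 × 4000) = 0.92682
R(baseband processor) = exp(−0.000034 × 4000) = 0.87284
R(duplexer) = exp(−0.000016 × 4000) = 0.93800
Series (site controller and rectifier module): 0.79612 × 0.92682 = 0.73786
Parallel (power amplifier, backhaul modem, and [0.73786]): 1 − (1 − 0.91943)(1 − 0.95695)(1 − 0.73786) = 0.99909
Series ([0.99909], baseband processor, and duplexer): 0.99909 × 0.87284 × 0.93800 = 0.81798
Parallel (antenna feeder and [0.81798]): 1 − (1 − 0.77724)(1 − 0.81798) = 0.959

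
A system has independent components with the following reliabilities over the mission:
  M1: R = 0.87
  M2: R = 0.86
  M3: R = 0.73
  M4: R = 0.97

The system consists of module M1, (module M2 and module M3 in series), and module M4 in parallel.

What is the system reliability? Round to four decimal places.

0.9985

Series (M2 and M3): 0.860000 × 0.730000 = 0.627800
Parallel (M1, [0.627800], and M4): 1 − (1 − 0.870000)(1 − 0.627800)(1 − 0.970000) = 0.9985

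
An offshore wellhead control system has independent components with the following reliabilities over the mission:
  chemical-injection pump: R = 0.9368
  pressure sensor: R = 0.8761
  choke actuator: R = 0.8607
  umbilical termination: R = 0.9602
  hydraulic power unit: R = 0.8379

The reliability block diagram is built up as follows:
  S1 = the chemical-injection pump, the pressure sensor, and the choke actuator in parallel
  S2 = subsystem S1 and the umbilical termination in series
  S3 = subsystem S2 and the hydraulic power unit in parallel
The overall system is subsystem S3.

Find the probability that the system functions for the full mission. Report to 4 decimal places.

0.9934

Parallel (chemical-injection pump, pressure sensor, and choke actuator): 1 − (1 − 0.936800)(1 − 0.876100)(1 − 0.860700) = 0.998909
Series ([0.998909] and umbilical termination): 0.998909 × 0.960200 = 0.959152
Parallel ([0.959152] and hydraulic power unit): 1 − (1 − 0.959152)(1 − 0.837900) = 0.9934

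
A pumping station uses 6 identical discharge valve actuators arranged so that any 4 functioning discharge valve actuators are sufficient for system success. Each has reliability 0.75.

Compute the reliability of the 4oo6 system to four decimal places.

0.8306

R = Σ_{i=4}^{6} C(6,i) p^i (1−p)^{6−i} with p = 0.75
C(6,4)·0.75^4·0.25^2 = 0.296631
C(6,5)·0.75^5·0.25^1 = 0.355957
C(6,6)·0.75^6·0.25^0 = 0.177979
Sum = 0.8306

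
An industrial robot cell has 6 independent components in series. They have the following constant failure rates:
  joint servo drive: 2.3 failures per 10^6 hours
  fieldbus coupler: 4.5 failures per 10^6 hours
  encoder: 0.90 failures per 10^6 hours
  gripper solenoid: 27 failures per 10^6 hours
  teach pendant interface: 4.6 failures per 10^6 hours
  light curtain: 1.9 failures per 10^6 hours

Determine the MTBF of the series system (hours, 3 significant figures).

24300

Series of exponential components: λ_sys = Σ λ_i
λ_sys = 0.0000023 + 0.0000045 + 0.00000090 + 0.000027 + 0.0000046 + 0.0000019 = 4.1200e-05 /h
MTBF = 1 / λ_sys = 24300 h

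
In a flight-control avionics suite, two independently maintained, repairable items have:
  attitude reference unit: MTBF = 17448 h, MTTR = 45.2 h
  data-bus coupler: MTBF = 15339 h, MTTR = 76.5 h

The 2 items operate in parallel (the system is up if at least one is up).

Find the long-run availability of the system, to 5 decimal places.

A(attitude reference unit) = MTBF/(MTBF+MTTR) = 17448/(17448+45.2) = 0.997416
A(data-bus coupler) = MTBF/(MTBF+MTTR) = 15339/(15339+76.5) = 0.995037
Parallel availability: 1 − (1 − 0.997416)(1 − 0.995037) = 0.99999

0.99999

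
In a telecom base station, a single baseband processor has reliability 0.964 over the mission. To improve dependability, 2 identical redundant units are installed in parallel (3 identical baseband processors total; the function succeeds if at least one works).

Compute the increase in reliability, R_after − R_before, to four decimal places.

0.0360

R_before = 0.964
R_after = 1 − (1 − 0.964)^3 = 1.0000
ΔR = 1.0000 − 0.964 = 0.0360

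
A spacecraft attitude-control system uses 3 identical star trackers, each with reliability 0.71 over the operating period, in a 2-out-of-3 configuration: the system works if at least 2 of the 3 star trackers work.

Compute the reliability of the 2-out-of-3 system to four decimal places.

R = Σ_{i=2}^{3} C(3,i) p^i (1−p)^{3−i} with p = 0.71
C(3,2)·0.71^2·0.29^1 = 0.438567
C(3,3)·0.71^3·0.29^0 = 0.357911
Sum = 0.7965

0.7965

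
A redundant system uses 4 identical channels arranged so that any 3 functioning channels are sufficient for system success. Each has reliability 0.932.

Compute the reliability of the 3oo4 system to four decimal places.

R = Σ_{i=3}^{4} C(4,i) p^i (1−p)^{4−i} with p = 0.932
C(4,3)·0.932^3·0.068^1 = 0.220200
C(4,4)·0.932^4·0.068^0 = 0.754508
Sum = 0.9747

0.9747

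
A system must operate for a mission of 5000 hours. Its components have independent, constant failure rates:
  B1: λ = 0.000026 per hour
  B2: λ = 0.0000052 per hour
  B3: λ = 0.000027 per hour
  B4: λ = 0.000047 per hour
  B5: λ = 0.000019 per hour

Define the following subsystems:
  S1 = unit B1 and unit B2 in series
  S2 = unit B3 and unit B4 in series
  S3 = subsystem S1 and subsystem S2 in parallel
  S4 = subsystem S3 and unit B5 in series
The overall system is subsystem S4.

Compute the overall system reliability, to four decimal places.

R(B1) = exp(−0.000026 × 5000) = 0.878095
R(B2) = exp(−0.0000052 × 5000) = 0.974335
R(B3) = exp(−0.000027 × 5000) = 0.873716
R(B4) = exp(−0.000047 × 5000) = 0.790571
R(B5) = exp(−0.000019 × 5000) = 0.909373
Series (B1 and B2): 0.878095 × 0.974335 = 0.855559
Series (B3 and B4): 0.873716 × 0.790571 = 0.690735
Parallel ([0.855559] and [0.690735]): 1 − (1 − 0.855559)(1 − 0.690735) = 0.955329
Series ([0.955329] and B5): 0.955329 × 0.909373 = 0.8688

0.8688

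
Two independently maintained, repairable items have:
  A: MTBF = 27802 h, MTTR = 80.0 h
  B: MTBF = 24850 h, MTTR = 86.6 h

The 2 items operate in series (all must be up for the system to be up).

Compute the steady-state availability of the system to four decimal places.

0.9937

A(A) = MTBF/(MTBF+MTTR) = 27802/(27802+80.0) = 0.997131
A(B) = MTBF/(MTBF+MTTR) = 24850/(24850+86.6) = 0.996527
Series availability: 0.997131 × 0.996527 = 0.9937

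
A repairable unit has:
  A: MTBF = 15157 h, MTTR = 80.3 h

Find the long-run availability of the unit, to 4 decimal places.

A(A) = MTBF/(MTBF+MTTR) = 15157/(15157+80.3) = 0.9947

0.9947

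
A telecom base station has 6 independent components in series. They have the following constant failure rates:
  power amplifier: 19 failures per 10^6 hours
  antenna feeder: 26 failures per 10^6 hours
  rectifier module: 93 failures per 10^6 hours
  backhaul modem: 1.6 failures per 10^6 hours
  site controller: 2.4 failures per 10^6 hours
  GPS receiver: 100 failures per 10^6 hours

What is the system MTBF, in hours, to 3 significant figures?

Series of exponential components: λ_sys = Σ λ_i
λ_sys = 0.000019 + 0.000026 + 0.000093 + 0.0000016 + 0.0000024 + 0.00010 = 2.4200e-04 /h
MTBF = 1 / λ_sys = 4130 h

4130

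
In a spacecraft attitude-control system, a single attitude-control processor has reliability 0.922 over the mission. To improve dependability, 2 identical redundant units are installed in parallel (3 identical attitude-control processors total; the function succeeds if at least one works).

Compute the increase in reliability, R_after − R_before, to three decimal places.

0.078

R_before = 0.922
R_after = 1 − (1 − 0.922)^3 = 1.000
ΔR = 1.000 − 0.922 = 0.078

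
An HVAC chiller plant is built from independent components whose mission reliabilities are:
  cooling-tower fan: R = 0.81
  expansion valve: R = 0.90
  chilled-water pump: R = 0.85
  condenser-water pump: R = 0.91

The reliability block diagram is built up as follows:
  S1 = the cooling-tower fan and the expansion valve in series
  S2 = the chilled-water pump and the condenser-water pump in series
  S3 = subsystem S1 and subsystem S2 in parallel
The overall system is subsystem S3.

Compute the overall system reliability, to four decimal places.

Series (cooling-tower fan and expansion valve): 0.810000 × 0.900000 = 0.729000
Series (chilled-water pump and condenser-water pump): 0.850000 × 0.910000 = 0.773500
Parallel ([0.729000] and [0.773500]): 1 − (1 − 0.729000)(1 − 0.773500) = 0.9386

0.9386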